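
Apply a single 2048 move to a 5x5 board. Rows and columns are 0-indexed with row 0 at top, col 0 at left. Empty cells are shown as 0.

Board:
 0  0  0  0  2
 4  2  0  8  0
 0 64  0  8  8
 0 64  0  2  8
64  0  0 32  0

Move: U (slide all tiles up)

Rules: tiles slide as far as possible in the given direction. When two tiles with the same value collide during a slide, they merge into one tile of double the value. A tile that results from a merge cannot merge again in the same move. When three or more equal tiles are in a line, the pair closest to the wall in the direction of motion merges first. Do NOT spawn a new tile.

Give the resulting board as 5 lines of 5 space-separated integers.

Answer:   4   2   0  16   2
 64 128   0   2  16
  0   0   0  32   0
  0   0   0   0   0
  0   0   0   0   0

Derivation:
Slide up:
col 0: [0, 4, 0, 0, 64] -> [4, 64, 0, 0, 0]
col 1: [0, 2, 64, 64, 0] -> [2, 128, 0, 0, 0]
col 2: [0, 0, 0, 0, 0] -> [0, 0, 0, 0, 0]
col 3: [0, 8, 8, 2, 32] -> [16, 2, 32, 0, 0]
col 4: [2, 0, 8, 8, 0] -> [2, 16, 0, 0, 0]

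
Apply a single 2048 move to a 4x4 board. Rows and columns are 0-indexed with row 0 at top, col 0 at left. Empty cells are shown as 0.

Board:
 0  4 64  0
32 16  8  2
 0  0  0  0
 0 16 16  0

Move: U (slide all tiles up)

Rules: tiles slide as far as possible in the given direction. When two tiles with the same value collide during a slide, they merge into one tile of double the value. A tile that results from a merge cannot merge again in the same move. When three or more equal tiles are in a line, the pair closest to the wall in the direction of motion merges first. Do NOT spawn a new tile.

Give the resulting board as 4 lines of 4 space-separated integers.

Slide up:
col 0: [0, 32, 0, 0] -> [32, 0, 0, 0]
col 1: [4, 16, 0, 16] -> [4, 32, 0, 0]
col 2: [64, 8, 0, 16] -> [64, 8, 16, 0]
col 3: [0, 2, 0, 0] -> [2, 0, 0, 0]

Answer: 32  4 64  2
 0 32  8  0
 0  0 16  0
 0  0  0  0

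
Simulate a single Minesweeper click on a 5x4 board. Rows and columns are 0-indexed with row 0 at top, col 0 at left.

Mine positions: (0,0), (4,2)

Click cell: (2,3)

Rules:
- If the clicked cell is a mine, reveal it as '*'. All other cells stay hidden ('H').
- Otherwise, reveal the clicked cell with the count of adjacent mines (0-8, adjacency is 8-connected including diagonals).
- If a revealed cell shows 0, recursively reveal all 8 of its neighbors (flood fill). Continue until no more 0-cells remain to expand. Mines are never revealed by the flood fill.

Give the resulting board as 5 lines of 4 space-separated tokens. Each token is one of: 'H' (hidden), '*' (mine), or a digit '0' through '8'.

H 1 0 0
1 1 0 0
0 0 0 0
0 1 1 1
0 1 H H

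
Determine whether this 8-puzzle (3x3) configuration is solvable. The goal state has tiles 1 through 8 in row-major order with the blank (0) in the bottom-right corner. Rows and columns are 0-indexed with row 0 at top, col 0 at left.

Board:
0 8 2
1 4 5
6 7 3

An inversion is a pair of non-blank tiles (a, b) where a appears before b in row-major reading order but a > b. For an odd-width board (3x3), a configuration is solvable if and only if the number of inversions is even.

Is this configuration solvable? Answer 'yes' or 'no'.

Answer: yes

Derivation:
Inversions (pairs i<j in row-major order where tile[i] > tile[j] > 0): 12
12 is even, so the puzzle is solvable.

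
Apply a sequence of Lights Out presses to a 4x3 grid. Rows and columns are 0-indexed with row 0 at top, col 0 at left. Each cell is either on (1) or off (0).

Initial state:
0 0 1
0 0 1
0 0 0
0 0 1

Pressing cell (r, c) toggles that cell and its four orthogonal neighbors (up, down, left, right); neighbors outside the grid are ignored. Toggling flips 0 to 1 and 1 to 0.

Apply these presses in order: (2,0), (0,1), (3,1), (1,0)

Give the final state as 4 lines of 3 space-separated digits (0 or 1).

Answer: 0 1 0
0 0 1
0 0 0
0 1 0

Derivation:
After press 1 at (2,0):
0 0 1
1 0 1
1 1 0
1 0 1

After press 2 at (0,1):
1 1 0
1 1 1
1 1 0
1 0 1

After press 3 at (3,1):
1 1 0
1 1 1
1 0 0
0 1 0

After press 4 at (1,0):
0 1 0
0 0 1
0 0 0
0 1 0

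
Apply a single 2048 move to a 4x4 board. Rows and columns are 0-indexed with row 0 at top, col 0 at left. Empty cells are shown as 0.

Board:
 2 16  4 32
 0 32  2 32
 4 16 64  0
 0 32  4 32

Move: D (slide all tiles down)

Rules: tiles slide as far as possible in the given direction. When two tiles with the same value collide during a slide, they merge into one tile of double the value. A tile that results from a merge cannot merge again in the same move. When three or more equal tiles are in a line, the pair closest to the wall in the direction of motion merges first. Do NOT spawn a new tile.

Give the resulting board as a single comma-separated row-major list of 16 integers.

Slide down:
col 0: [2, 0, 4, 0] -> [0, 0, 2, 4]
col 1: [16, 32, 16, 32] -> [16, 32, 16, 32]
col 2: [4, 2, 64, 4] -> [4, 2, 64, 4]
col 3: [32, 32, 0, 32] -> [0, 0, 32, 64]

Answer: 0, 16, 4, 0, 0, 32, 2, 0, 2, 16, 64, 32, 4, 32, 4, 64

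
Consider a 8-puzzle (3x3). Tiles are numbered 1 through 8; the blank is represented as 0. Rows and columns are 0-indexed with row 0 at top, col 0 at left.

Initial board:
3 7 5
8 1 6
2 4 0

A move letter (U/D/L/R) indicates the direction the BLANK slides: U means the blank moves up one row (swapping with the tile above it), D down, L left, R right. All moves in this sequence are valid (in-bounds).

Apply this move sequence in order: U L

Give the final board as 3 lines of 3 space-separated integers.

Answer: 3 7 5
8 0 1
2 4 6

Derivation:
After move 1 (U):
3 7 5
8 1 0
2 4 6

After move 2 (L):
3 7 5
8 0 1
2 4 6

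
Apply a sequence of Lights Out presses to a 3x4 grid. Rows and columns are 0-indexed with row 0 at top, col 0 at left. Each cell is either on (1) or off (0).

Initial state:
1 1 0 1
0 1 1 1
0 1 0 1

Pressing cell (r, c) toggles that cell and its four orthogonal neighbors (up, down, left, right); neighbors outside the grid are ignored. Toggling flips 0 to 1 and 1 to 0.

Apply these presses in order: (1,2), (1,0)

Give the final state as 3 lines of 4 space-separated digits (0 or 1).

Answer: 0 1 1 1
1 1 0 0
1 1 1 1

Derivation:
After press 1 at (1,2):
1 1 1 1
0 0 0 0
0 1 1 1

After press 2 at (1,0):
0 1 1 1
1 1 0 0
1 1 1 1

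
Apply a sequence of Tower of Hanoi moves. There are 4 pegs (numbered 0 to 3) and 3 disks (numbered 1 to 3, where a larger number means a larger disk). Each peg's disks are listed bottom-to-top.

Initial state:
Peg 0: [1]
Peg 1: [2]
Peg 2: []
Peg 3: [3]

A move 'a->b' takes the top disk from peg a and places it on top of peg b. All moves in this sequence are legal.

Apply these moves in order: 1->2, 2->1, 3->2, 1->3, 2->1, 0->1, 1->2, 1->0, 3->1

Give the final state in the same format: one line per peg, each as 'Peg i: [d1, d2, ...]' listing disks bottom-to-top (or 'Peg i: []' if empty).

Answer: Peg 0: [3]
Peg 1: [2]
Peg 2: [1]
Peg 3: []

Derivation:
After move 1 (1->2):
Peg 0: [1]
Peg 1: []
Peg 2: [2]
Peg 3: [3]

After move 2 (2->1):
Peg 0: [1]
Peg 1: [2]
Peg 2: []
Peg 3: [3]

After move 3 (3->2):
Peg 0: [1]
Peg 1: [2]
Peg 2: [3]
Peg 3: []

After move 4 (1->3):
Peg 0: [1]
Peg 1: []
Peg 2: [3]
Peg 3: [2]

After move 5 (2->1):
Peg 0: [1]
Peg 1: [3]
Peg 2: []
Peg 3: [2]

After move 6 (0->1):
Peg 0: []
Peg 1: [3, 1]
Peg 2: []
Peg 3: [2]

After move 7 (1->2):
Peg 0: []
Peg 1: [3]
Peg 2: [1]
Peg 3: [2]

After move 8 (1->0):
Peg 0: [3]
Peg 1: []
Peg 2: [1]
Peg 3: [2]

After move 9 (3->1):
Peg 0: [3]
Peg 1: [2]
Peg 2: [1]
Peg 3: []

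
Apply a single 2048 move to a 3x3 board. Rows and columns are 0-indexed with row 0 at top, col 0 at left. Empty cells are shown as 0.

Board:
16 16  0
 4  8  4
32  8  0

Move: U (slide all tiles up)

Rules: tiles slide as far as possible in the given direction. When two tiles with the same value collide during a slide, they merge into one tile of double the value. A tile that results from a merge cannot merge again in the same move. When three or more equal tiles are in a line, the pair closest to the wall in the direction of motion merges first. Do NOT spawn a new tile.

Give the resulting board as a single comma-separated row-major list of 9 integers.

Slide up:
col 0: [16, 4, 32] -> [16, 4, 32]
col 1: [16, 8, 8] -> [16, 16, 0]
col 2: [0, 4, 0] -> [4, 0, 0]

Answer: 16, 16, 4, 4, 16, 0, 32, 0, 0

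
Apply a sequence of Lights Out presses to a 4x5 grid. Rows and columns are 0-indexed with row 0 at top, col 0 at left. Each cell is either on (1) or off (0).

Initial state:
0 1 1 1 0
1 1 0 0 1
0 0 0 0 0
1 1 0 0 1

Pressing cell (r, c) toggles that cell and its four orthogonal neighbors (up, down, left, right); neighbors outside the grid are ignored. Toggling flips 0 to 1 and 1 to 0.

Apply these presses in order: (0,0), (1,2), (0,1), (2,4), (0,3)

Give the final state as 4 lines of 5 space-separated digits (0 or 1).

Answer: 0 1 0 0 1
0 1 1 0 0
0 0 1 1 1
1 1 0 0 0

Derivation:
After press 1 at (0,0):
1 0 1 1 0
0 1 0 0 1
0 0 0 0 0
1 1 0 0 1

After press 2 at (1,2):
1 0 0 1 0
0 0 1 1 1
0 0 1 0 0
1 1 0 0 1

After press 3 at (0,1):
0 1 1 1 0
0 1 1 1 1
0 0 1 0 0
1 1 0 0 1

After press 4 at (2,4):
0 1 1 1 0
0 1 1 1 0
0 0 1 1 1
1 1 0 0 0

After press 5 at (0,3):
0 1 0 0 1
0 1 1 0 0
0 0 1 1 1
1 1 0 0 0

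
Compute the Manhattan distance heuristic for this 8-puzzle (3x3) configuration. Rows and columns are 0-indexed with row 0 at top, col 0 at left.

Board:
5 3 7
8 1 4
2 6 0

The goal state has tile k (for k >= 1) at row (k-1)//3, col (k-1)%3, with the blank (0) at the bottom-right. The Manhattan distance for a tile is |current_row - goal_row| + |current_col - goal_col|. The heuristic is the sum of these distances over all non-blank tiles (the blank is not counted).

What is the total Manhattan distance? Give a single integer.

Tile 5: at (0,0), goal (1,1), distance |0-1|+|0-1| = 2
Tile 3: at (0,1), goal (0,2), distance |0-0|+|1-2| = 1
Tile 7: at (0,2), goal (2,0), distance |0-2|+|2-0| = 4
Tile 8: at (1,0), goal (2,1), distance |1-2|+|0-1| = 2
Tile 1: at (1,1), goal (0,0), distance |1-0|+|1-0| = 2
Tile 4: at (1,2), goal (1,0), distance |1-1|+|2-0| = 2
Tile 2: at (2,0), goal (0,1), distance |2-0|+|0-1| = 3
Tile 6: at (2,1), goal (1,2), distance |2-1|+|1-2| = 2
Sum: 2 + 1 + 4 + 2 + 2 + 2 + 3 + 2 = 18

Answer: 18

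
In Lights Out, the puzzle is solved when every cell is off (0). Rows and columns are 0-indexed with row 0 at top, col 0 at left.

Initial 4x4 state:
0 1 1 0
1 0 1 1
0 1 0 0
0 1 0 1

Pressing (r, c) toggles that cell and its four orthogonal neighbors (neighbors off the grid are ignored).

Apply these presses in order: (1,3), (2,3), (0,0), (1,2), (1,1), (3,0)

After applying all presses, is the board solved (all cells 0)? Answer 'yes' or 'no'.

After press 1 at (1,3):
0 1 1 1
1 0 0 0
0 1 0 1
0 1 0 1

After press 2 at (2,3):
0 1 1 1
1 0 0 1
0 1 1 0
0 1 0 0

After press 3 at (0,0):
1 0 1 1
0 0 0 1
0 1 1 0
0 1 0 0

After press 4 at (1,2):
1 0 0 1
0 1 1 0
0 1 0 0
0 1 0 0

After press 5 at (1,1):
1 1 0 1
1 0 0 0
0 0 0 0
0 1 0 0

After press 6 at (3,0):
1 1 0 1
1 0 0 0
1 0 0 0
1 0 0 0

Lights still on: 6

Answer: no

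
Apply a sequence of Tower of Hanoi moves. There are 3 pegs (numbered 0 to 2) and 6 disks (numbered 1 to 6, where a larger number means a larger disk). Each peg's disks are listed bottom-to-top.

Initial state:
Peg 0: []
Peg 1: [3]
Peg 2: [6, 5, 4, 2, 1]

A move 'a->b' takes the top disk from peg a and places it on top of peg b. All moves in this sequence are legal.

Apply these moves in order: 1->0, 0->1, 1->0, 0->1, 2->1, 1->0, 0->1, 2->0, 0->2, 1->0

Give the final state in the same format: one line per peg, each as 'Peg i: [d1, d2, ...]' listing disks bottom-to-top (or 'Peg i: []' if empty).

Answer: Peg 0: [1]
Peg 1: [3]
Peg 2: [6, 5, 4, 2]

Derivation:
After move 1 (1->0):
Peg 0: [3]
Peg 1: []
Peg 2: [6, 5, 4, 2, 1]

After move 2 (0->1):
Peg 0: []
Peg 1: [3]
Peg 2: [6, 5, 4, 2, 1]

After move 3 (1->0):
Peg 0: [3]
Peg 1: []
Peg 2: [6, 5, 4, 2, 1]

After move 4 (0->1):
Peg 0: []
Peg 1: [3]
Peg 2: [6, 5, 4, 2, 1]

After move 5 (2->1):
Peg 0: []
Peg 1: [3, 1]
Peg 2: [6, 5, 4, 2]

After move 6 (1->0):
Peg 0: [1]
Peg 1: [3]
Peg 2: [6, 5, 4, 2]

After move 7 (0->1):
Peg 0: []
Peg 1: [3, 1]
Peg 2: [6, 5, 4, 2]

After move 8 (2->0):
Peg 0: [2]
Peg 1: [3, 1]
Peg 2: [6, 5, 4]

After move 9 (0->2):
Peg 0: []
Peg 1: [3, 1]
Peg 2: [6, 5, 4, 2]

After move 10 (1->0):
Peg 0: [1]
Peg 1: [3]
Peg 2: [6, 5, 4, 2]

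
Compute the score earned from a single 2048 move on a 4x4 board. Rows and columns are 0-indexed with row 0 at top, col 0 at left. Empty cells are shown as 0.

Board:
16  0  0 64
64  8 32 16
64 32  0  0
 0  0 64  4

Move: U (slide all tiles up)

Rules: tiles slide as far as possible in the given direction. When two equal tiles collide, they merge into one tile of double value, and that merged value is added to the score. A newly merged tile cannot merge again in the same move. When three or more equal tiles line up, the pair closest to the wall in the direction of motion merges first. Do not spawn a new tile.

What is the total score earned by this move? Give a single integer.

Slide up:
col 0: [16, 64, 64, 0] -> [16, 128, 0, 0]  score +128 (running 128)
col 1: [0, 8, 32, 0] -> [8, 32, 0, 0]  score +0 (running 128)
col 2: [0, 32, 0, 64] -> [32, 64, 0, 0]  score +0 (running 128)
col 3: [64, 16, 0, 4] -> [64, 16, 4, 0]  score +0 (running 128)
Board after move:
 16   8  32  64
128  32  64  16
  0   0   0   4
  0   0   0   0

Answer: 128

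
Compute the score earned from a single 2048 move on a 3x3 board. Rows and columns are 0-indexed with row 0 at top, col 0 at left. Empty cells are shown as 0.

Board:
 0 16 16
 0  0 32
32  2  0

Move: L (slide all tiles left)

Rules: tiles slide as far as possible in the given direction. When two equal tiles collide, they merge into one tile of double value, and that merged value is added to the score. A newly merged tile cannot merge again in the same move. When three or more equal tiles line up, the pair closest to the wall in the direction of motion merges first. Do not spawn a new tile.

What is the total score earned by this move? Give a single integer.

Slide left:
row 0: [0, 16, 16] -> [32, 0, 0]  score +32 (running 32)
row 1: [0, 0, 32] -> [32, 0, 0]  score +0 (running 32)
row 2: [32, 2, 0] -> [32, 2, 0]  score +0 (running 32)
Board after move:
32  0  0
32  0  0
32  2  0

Answer: 32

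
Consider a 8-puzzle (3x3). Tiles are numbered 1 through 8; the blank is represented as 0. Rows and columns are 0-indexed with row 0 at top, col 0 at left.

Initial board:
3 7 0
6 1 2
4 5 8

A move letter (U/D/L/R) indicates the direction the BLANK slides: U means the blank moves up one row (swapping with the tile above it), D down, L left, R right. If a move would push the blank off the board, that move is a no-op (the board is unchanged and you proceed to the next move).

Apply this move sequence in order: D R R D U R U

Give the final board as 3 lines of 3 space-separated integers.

Answer: 3 7 0
6 1 2
4 5 8

Derivation:
After move 1 (D):
3 7 2
6 1 0
4 5 8

After move 2 (R):
3 7 2
6 1 0
4 5 8

After move 3 (R):
3 7 2
6 1 0
4 5 8

After move 4 (D):
3 7 2
6 1 8
4 5 0

After move 5 (U):
3 7 2
6 1 0
4 5 8

After move 6 (R):
3 7 2
6 1 0
4 5 8

After move 7 (U):
3 7 0
6 1 2
4 5 8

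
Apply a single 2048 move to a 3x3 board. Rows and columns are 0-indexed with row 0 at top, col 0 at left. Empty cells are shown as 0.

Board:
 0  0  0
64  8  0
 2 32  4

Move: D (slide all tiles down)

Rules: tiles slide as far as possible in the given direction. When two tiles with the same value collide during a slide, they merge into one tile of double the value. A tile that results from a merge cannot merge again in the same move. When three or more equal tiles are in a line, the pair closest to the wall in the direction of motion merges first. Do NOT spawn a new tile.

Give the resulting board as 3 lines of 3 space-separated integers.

Answer:  0  0  0
64  8  0
 2 32  4

Derivation:
Slide down:
col 0: [0, 64, 2] -> [0, 64, 2]
col 1: [0, 8, 32] -> [0, 8, 32]
col 2: [0, 0, 4] -> [0, 0, 4]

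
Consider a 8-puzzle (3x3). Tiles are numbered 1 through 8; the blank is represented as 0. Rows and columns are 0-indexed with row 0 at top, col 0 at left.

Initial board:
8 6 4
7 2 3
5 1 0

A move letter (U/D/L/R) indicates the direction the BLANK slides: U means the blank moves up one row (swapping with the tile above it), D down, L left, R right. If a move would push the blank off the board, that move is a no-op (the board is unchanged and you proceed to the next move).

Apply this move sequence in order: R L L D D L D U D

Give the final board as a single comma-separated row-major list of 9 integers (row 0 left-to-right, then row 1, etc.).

After move 1 (R):
8 6 4
7 2 3
5 1 0

After move 2 (L):
8 6 4
7 2 3
5 0 1

After move 3 (L):
8 6 4
7 2 3
0 5 1

After move 4 (D):
8 6 4
7 2 3
0 5 1

After move 5 (D):
8 6 4
7 2 3
0 5 1

After move 6 (L):
8 6 4
7 2 3
0 5 1

After move 7 (D):
8 6 4
7 2 3
0 5 1

After move 8 (U):
8 6 4
0 2 3
7 5 1

After move 9 (D):
8 6 4
7 2 3
0 5 1

Answer: 8, 6, 4, 7, 2, 3, 0, 5, 1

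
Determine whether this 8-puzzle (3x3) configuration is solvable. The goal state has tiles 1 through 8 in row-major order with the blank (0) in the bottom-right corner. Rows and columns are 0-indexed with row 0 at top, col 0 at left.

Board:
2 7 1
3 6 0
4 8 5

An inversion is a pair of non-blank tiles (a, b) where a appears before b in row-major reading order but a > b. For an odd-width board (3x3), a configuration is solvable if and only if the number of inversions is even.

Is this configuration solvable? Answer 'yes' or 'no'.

Inversions (pairs i<j in row-major order where tile[i] > tile[j] > 0): 9
9 is odd, so the puzzle is not solvable.

Answer: no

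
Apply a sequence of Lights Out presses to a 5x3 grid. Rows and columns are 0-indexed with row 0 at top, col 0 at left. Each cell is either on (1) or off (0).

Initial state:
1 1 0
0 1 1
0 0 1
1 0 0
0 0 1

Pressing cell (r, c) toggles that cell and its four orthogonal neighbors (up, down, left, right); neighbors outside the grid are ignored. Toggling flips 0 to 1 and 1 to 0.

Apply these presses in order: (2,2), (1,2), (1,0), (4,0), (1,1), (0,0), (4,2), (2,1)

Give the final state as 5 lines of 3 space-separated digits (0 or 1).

Answer: 1 1 1
1 1 0
0 1 0
0 1 0
1 0 0

Derivation:
After press 1 at (2,2):
1 1 0
0 1 0
0 1 0
1 0 1
0 0 1

After press 2 at (1,2):
1 1 1
0 0 1
0 1 1
1 0 1
0 0 1

After press 3 at (1,0):
0 1 1
1 1 1
1 1 1
1 0 1
0 0 1

After press 4 at (4,0):
0 1 1
1 1 1
1 1 1
0 0 1
1 1 1

After press 5 at (1,1):
0 0 1
0 0 0
1 0 1
0 0 1
1 1 1

After press 6 at (0,0):
1 1 1
1 0 0
1 0 1
0 0 1
1 1 1

After press 7 at (4,2):
1 1 1
1 0 0
1 0 1
0 0 0
1 0 0

After press 8 at (2,1):
1 1 1
1 1 0
0 1 0
0 1 0
1 0 0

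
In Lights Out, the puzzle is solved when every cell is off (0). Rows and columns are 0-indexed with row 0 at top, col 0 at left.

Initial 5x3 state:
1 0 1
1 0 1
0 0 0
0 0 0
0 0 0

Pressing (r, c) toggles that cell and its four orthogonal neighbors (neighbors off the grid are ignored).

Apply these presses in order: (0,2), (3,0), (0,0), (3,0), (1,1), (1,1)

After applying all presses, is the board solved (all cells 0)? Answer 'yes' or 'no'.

Answer: yes

Derivation:
After press 1 at (0,2):
1 1 0
1 0 0
0 0 0
0 0 0
0 0 0

After press 2 at (3,0):
1 1 0
1 0 0
1 0 0
1 1 0
1 0 0

After press 3 at (0,0):
0 0 0
0 0 0
1 0 0
1 1 0
1 0 0

After press 4 at (3,0):
0 0 0
0 0 0
0 0 0
0 0 0
0 0 0

After press 5 at (1,1):
0 1 0
1 1 1
0 1 0
0 0 0
0 0 0

After press 6 at (1,1):
0 0 0
0 0 0
0 0 0
0 0 0
0 0 0

Lights still on: 0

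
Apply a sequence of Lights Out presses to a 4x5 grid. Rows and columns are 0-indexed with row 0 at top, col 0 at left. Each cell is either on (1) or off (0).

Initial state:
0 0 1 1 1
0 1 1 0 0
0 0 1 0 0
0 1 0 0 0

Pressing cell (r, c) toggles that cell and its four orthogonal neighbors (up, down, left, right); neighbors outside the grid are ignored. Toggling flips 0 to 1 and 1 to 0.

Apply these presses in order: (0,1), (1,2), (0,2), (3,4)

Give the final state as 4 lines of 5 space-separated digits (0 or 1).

After press 1 at (0,1):
1 1 0 1 1
0 0 1 0 0
0 0 1 0 0
0 1 0 0 0

After press 2 at (1,2):
1 1 1 1 1
0 1 0 1 0
0 0 0 0 0
0 1 0 0 0

After press 3 at (0,2):
1 0 0 0 1
0 1 1 1 0
0 0 0 0 0
0 1 0 0 0

After press 4 at (3,4):
1 0 0 0 1
0 1 1 1 0
0 0 0 0 1
0 1 0 1 1

Answer: 1 0 0 0 1
0 1 1 1 0
0 0 0 0 1
0 1 0 1 1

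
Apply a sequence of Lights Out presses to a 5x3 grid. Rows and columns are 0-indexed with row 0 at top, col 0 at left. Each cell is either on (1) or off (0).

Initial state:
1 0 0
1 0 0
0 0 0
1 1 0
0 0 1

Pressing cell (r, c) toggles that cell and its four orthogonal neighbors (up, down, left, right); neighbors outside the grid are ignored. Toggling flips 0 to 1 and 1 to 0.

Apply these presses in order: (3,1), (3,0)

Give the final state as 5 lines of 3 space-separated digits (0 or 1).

After press 1 at (3,1):
1 0 0
1 0 0
0 1 0
0 0 1
0 1 1

After press 2 at (3,0):
1 0 0
1 0 0
1 1 0
1 1 1
1 1 1

Answer: 1 0 0
1 0 0
1 1 0
1 1 1
1 1 1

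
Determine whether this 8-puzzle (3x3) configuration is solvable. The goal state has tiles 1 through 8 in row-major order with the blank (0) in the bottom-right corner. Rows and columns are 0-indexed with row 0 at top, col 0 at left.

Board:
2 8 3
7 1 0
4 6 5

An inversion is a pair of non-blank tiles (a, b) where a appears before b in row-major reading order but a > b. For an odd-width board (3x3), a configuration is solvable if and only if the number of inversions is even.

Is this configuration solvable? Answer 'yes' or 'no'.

Answer: no

Derivation:
Inversions (pairs i<j in row-major order where tile[i] > tile[j] > 0): 13
13 is odd, so the puzzle is not solvable.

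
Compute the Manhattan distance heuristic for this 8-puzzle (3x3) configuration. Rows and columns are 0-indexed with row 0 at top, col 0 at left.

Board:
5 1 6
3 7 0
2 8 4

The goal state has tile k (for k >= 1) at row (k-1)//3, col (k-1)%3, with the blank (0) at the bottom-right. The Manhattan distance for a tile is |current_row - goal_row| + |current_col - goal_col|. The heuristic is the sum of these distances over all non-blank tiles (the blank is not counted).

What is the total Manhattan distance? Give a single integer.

Answer: 15

Derivation:
Tile 5: at (0,0), goal (1,1), distance |0-1|+|0-1| = 2
Tile 1: at (0,1), goal (0,0), distance |0-0|+|1-0| = 1
Tile 6: at (0,2), goal (1,2), distance |0-1|+|2-2| = 1
Tile 3: at (1,0), goal (0,2), distance |1-0|+|0-2| = 3
Tile 7: at (1,1), goal (2,0), distance |1-2|+|1-0| = 2
Tile 2: at (2,0), goal (0,1), distance |2-0|+|0-1| = 3
Tile 8: at (2,1), goal (2,1), distance |2-2|+|1-1| = 0
Tile 4: at (2,2), goal (1,0), distance |2-1|+|2-0| = 3
Sum: 2 + 1 + 1 + 3 + 2 + 3 + 0 + 3 = 15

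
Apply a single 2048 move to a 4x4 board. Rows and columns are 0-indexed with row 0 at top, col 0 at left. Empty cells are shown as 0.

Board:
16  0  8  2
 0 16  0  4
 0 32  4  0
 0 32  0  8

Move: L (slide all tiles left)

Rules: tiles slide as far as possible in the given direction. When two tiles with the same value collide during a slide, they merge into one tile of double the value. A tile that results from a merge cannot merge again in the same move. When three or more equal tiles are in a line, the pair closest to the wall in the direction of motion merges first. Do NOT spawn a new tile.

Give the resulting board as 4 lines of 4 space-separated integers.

Slide left:
row 0: [16, 0, 8, 2] -> [16, 8, 2, 0]
row 1: [0, 16, 0, 4] -> [16, 4, 0, 0]
row 2: [0, 32, 4, 0] -> [32, 4, 0, 0]
row 3: [0, 32, 0, 8] -> [32, 8, 0, 0]

Answer: 16  8  2  0
16  4  0  0
32  4  0  0
32  8  0  0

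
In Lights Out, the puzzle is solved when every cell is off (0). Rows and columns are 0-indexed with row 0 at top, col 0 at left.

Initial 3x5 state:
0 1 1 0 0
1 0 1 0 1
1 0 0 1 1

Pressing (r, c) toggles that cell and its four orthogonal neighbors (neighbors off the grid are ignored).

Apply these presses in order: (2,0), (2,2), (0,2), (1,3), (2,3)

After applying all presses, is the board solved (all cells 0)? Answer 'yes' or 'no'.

After press 1 at (2,0):
0 1 1 0 0
0 0 1 0 1
0 1 0 1 1

After press 2 at (2,2):
0 1 1 0 0
0 0 0 0 1
0 0 1 0 1

After press 3 at (0,2):
0 0 0 1 0
0 0 1 0 1
0 0 1 0 1

After press 4 at (1,3):
0 0 0 0 0
0 0 0 1 0
0 0 1 1 1

After press 5 at (2,3):
0 0 0 0 0
0 0 0 0 0
0 0 0 0 0

Lights still on: 0

Answer: yes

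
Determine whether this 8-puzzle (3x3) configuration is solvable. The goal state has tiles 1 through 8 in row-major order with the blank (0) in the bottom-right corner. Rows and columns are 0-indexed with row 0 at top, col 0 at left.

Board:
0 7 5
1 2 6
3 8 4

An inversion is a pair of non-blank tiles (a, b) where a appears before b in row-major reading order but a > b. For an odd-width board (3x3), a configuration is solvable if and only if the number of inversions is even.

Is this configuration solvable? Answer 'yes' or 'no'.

Answer: no

Derivation:
Inversions (pairs i<j in row-major order where tile[i] > tile[j] > 0): 13
13 is odd, so the puzzle is not solvable.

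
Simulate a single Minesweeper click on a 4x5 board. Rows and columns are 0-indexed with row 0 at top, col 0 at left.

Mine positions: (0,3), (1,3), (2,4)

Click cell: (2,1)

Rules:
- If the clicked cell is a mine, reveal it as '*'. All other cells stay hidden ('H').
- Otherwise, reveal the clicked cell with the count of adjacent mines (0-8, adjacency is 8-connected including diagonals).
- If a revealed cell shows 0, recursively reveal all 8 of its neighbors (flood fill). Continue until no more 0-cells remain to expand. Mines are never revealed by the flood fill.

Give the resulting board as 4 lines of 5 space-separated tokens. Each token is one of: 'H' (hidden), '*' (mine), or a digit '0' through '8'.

0 0 2 H H
0 0 2 H H
0 0 1 2 H
0 0 0 1 H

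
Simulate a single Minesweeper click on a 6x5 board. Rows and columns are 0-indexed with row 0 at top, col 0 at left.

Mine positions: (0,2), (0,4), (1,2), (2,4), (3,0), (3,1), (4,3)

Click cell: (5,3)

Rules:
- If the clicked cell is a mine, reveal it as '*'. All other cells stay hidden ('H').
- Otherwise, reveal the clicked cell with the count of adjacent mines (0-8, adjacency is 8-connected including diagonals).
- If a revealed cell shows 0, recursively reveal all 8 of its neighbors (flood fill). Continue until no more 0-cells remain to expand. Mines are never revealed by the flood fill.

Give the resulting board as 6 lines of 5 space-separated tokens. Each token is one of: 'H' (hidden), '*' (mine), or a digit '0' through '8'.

H H H H H
H H H H H
H H H H H
H H H H H
H H H H H
H H H 1 H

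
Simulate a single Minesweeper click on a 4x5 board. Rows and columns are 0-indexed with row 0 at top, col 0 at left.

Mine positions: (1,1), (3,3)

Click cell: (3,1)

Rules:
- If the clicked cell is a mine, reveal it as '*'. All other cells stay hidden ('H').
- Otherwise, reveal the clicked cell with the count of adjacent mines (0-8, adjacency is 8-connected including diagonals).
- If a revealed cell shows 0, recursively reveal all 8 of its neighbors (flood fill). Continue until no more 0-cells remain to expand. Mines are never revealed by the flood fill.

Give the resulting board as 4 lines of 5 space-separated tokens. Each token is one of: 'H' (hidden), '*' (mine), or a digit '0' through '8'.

H H H H H
H H H H H
1 1 2 H H
0 0 1 H H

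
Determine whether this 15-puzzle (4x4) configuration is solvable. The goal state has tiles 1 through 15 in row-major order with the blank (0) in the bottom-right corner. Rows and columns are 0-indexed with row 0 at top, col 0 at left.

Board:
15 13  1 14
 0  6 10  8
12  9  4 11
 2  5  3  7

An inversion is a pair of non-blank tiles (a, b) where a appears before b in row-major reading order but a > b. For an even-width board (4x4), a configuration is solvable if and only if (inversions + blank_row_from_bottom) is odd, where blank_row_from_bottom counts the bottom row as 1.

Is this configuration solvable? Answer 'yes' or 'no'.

Answer: yes

Derivation:
Inversions: 72
Blank is in row 1 (0-indexed from top), which is row 3 counting from the bottom (bottom = 1).
72 + 3 = 75, which is odd, so the puzzle is solvable.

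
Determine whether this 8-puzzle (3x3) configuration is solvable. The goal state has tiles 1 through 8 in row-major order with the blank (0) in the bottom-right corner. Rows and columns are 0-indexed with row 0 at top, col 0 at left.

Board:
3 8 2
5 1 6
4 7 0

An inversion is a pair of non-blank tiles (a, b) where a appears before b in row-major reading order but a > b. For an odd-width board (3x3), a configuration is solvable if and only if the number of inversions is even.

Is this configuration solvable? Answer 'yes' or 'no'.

Answer: yes

Derivation:
Inversions (pairs i<j in row-major order where tile[i] > tile[j] > 0): 12
12 is even, so the puzzle is solvable.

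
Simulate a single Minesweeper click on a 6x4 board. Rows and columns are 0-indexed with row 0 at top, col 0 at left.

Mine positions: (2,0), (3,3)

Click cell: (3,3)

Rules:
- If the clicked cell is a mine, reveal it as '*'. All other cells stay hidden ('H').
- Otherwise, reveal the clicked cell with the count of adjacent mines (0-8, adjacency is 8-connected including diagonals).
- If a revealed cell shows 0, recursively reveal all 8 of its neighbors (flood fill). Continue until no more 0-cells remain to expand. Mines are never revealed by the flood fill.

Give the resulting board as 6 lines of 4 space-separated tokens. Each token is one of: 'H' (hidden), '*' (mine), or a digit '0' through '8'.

H H H H
H H H H
H H H H
H H H *
H H H H
H H H H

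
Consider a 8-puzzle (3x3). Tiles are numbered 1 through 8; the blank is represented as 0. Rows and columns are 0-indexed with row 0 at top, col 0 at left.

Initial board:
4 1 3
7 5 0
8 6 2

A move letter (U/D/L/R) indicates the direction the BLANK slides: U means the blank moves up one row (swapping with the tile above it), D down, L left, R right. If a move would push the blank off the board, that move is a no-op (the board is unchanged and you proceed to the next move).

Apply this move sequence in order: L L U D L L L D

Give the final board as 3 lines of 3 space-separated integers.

After move 1 (L):
4 1 3
7 0 5
8 6 2

After move 2 (L):
4 1 3
0 7 5
8 6 2

After move 3 (U):
0 1 3
4 7 5
8 6 2

After move 4 (D):
4 1 3
0 7 5
8 6 2

After move 5 (L):
4 1 3
0 7 5
8 6 2

After move 6 (L):
4 1 3
0 7 5
8 6 2

After move 7 (L):
4 1 3
0 7 5
8 6 2

After move 8 (D):
4 1 3
8 7 5
0 6 2

Answer: 4 1 3
8 7 5
0 6 2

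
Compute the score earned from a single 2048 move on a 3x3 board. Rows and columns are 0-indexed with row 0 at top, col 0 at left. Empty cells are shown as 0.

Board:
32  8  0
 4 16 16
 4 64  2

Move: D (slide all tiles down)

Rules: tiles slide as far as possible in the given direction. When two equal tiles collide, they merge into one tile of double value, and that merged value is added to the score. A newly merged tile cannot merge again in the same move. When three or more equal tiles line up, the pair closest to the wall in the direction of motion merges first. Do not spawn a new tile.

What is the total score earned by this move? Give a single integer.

Answer: 8

Derivation:
Slide down:
col 0: [32, 4, 4] -> [0, 32, 8]  score +8 (running 8)
col 1: [8, 16, 64] -> [8, 16, 64]  score +0 (running 8)
col 2: [0, 16, 2] -> [0, 16, 2]  score +0 (running 8)
Board after move:
 0  8  0
32 16 16
 8 64  2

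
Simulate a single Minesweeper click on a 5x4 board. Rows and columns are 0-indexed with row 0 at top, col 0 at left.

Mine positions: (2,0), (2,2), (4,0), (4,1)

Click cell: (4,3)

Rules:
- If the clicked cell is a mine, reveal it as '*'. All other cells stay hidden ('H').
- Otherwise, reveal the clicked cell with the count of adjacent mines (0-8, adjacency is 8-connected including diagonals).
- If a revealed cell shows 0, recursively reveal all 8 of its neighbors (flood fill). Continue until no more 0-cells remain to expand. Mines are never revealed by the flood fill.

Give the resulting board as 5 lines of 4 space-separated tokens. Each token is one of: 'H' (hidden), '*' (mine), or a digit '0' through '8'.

H H H H
H H H H
H H H H
H H 2 1
H H 1 0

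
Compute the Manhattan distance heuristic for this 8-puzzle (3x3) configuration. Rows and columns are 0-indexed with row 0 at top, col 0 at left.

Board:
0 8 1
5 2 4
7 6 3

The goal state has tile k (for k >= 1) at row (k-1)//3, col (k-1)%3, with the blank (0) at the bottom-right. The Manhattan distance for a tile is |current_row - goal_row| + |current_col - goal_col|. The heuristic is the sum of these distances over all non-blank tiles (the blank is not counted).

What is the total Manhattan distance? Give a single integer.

Tile 8: at (0,1), goal (2,1), distance |0-2|+|1-1| = 2
Tile 1: at (0,2), goal (0,0), distance |0-0|+|2-0| = 2
Tile 5: at (1,0), goal (1,1), distance |1-1|+|0-1| = 1
Tile 2: at (1,1), goal (0,1), distance |1-0|+|1-1| = 1
Tile 4: at (1,2), goal (1,0), distance |1-1|+|2-0| = 2
Tile 7: at (2,0), goal (2,0), distance |2-2|+|0-0| = 0
Tile 6: at (2,1), goal (1,2), distance |2-1|+|1-2| = 2
Tile 3: at (2,2), goal (0,2), distance |2-0|+|2-2| = 2
Sum: 2 + 2 + 1 + 1 + 2 + 0 + 2 + 2 = 12

Answer: 12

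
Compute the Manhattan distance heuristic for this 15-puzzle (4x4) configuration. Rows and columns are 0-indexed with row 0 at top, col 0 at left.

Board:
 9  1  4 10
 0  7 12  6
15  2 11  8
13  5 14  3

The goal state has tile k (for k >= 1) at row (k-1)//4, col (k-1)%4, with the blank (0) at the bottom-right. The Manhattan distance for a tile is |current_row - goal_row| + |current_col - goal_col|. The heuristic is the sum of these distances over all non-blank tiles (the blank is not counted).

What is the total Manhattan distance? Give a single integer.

Tile 9: at (0,0), goal (2,0), distance |0-2|+|0-0| = 2
Tile 1: at (0,1), goal (0,0), distance |0-0|+|1-0| = 1
Tile 4: at (0,2), goal (0,3), distance |0-0|+|2-3| = 1
Tile 10: at (0,3), goal (2,1), distance |0-2|+|3-1| = 4
Tile 7: at (1,1), goal (1,2), distance |1-1|+|1-2| = 1
Tile 12: at (1,2), goal (2,3), distance |1-2|+|2-3| = 2
Tile 6: at (1,3), goal (1,1), distance |1-1|+|3-1| = 2
Tile 15: at (2,0), goal (3,2), distance |2-3|+|0-2| = 3
Tile 2: at (2,1), goal (0,1), distance |2-0|+|1-1| = 2
Tile 11: at (2,2), goal (2,2), distance |2-2|+|2-2| = 0
Tile 8: at (2,3), goal (1,3), distance |2-1|+|3-3| = 1
Tile 13: at (3,0), goal (3,0), distance |3-3|+|0-0| = 0
Tile 5: at (3,1), goal (1,0), distance |3-1|+|1-0| = 3
Tile 14: at (3,2), goal (3,1), distance |3-3|+|2-1| = 1
Tile 3: at (3,3), goal (0,2), distance |3-0|+|3-2| = 4
Sum: 2 + 1 + 1 + 4 + 1 + 2 + 2 + 3 + 2 + 0 + 1 + 0 + 3 + 1 + 4 = 27

Answer: 27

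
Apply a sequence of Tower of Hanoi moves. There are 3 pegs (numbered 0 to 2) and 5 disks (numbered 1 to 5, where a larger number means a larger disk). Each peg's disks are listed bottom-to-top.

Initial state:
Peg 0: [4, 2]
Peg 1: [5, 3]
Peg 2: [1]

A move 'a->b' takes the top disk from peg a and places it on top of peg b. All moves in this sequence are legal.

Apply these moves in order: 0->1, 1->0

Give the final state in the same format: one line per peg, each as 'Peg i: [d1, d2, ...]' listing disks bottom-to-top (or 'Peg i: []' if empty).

Answer: Peg 0: [4, 2]
Peg 1: [5, 3]
Peg 2: [1]

Derivation:
After move 1 (0->1):
Peg 0: [4]
Peg 1: [5, 3, 2]
Peg 2: [1]

After move 2 (1->0):
Peg 0: [4, 2]
Peg 1: [5, 3]
Peg 2: [1]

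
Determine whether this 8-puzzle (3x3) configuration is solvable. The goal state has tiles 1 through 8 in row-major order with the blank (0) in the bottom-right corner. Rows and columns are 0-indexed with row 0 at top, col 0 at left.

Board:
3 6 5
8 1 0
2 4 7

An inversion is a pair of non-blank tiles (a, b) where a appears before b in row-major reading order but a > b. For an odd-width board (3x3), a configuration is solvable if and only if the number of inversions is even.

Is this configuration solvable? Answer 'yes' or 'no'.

Inversions (pairs i<j in row-major order where tile[i] > tile[j] > 0): 13
13 is odd, so the puzzle is not solvable.

Answer: no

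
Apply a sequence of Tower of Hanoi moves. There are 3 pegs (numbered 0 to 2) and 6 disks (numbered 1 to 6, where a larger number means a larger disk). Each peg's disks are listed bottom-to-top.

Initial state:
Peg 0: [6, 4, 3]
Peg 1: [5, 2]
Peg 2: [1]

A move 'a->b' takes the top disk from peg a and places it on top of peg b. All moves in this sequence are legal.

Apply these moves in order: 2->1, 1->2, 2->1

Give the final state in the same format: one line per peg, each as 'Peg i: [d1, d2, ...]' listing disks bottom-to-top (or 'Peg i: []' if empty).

Answer: Peg 0: [6, 4, 3]
Peg 1: [5, 2, 1]
Peg 2: []

Derivation:
After move 1 (2->1):
Peg 0: [6, 4, 3]
Peg 1: [5, 2, 1]
Peg 2: []

After move 2 (1->2):
Peg 0: [6, 4, 3]
Peg 1: [5, 2]
Peg 2: [1]

After move 3 (2->1):
Peg 0: [6, 4, 3]
Peg 1: [5, 2, 1]
Peg 2: []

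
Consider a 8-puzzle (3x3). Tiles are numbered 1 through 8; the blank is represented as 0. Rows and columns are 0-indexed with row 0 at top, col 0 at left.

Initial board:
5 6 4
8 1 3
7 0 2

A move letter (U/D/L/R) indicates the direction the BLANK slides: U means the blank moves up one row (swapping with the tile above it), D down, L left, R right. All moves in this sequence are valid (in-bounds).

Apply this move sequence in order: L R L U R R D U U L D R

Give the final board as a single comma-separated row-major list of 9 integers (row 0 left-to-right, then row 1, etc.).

After move 1 (L):
5 6 4
8 1 3
0 7 2

After move 2 (R):
5 6 4
8 1 3
7 0 2

After move 3 (L):
5 6 4
8 1 3
0 7 2

After move 4 (U):
5 6 4
0 1 3
8 7 2

After move 5 (R):
5 6 4
1 0 3
8 7 2

After move 6 (R):
5 6 4
1 3 0
8 7 2

After move 7 (D):
5 6 4
1 3 2
8 7 0

After move 8 (U):
5 6 4
1 3 0
8 7 2

After move 9 (U):
5 6 0
1 3 4
8 7 2

After move 10 (L):
5 0 6
1 3 4
8 7 2

After move 11 (D):
5 3 6
1 0 4
8 7 2

After move 12 (R):
5 3 6
1 4 0
8 7 2

Answer: 5, 3, 6, 1, 4, 0, 8, 7, 2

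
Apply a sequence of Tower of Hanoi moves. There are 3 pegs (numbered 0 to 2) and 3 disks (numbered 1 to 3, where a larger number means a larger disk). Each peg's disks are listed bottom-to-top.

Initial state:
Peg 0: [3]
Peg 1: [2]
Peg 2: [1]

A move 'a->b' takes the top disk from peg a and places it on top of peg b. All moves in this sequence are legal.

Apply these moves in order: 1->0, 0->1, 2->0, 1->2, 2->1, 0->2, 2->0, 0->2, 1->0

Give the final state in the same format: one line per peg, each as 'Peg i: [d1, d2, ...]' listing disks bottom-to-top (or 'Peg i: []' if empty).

Answer: Peg 0: [3, 2]
Peg 1: []
Peg 2: [1]

Derivation:
After move 1 (1->0):
Peg 0: [3, 2]
Peg 1: []
Peg 2: [1]

After move 2 (0->1):
Peg 0: [3]
Peg 1: [2]
Peg 2: [1]

After move 3 (2->0):
Peg 0: [3, 1]
Peg 1: [2]
Peg 2: []

After move 4 (1->2):
Peg 0: [3, 1]
Peg 1: []
Peg 2: [2]

After move 5 (2->1):
Peg 0: [3, 1]
Peg 1: [2]
Peg 2: []

After move 6 (0->2):
Peg 0: [3]
Peg 1: [2]
Peg 2: [1]

After move 7 (2->0):
Peg 0: [3, 1]
Peg 1: [2]
Peg 2: []

After move 8 (0->2):
Peg 0: [3]
Peg 1: [2]
Peg 2: [1]

After move 9 (1->0):
Peg 0: [3, 2]
Peg 1: []
Peg 2: [1]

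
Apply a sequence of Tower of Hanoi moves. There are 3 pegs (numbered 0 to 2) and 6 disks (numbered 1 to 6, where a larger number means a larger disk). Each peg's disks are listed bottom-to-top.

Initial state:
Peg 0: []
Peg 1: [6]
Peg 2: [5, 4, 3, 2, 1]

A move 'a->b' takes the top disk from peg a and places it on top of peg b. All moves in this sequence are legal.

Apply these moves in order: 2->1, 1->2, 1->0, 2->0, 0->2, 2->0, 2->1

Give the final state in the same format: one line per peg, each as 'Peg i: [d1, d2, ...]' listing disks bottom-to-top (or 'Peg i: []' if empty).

Answer: Peg 0: [6, 1]
Peg 1: [2]
Peg 2: [5, 4, 3]

Derivation:
After move 1 (2->1):
Peg 0: []
Peg 1: [6, 1]
Peg 2: [5, 4, 3, 2]

After move 2 (1->2):
Peg 0: []
Peg 1: [6]
Peg 2: [5, 4, 3, 2, 1]

After move 3 (1->0):
Peg 0: [6]
Peg 1: []
Peg 2: [5, 4, 3, 2, 1]

After move 4 (2->0):
Peg 0: [6, 1]
Peg 1: []
Peg 2: [5, 4, 3, 2]

After move 5 (0->2):
Peg 0: [6]
Peg 1: []
Peg 2: [5, 4, 3, 2, 1]

After move 6 (2->0):
Peg 0: [6, 1]
Peg 1: []
Peg 2: [5, 4, 3, 2]

After move 7 (2->1):
Peg 0: [6, 1]
Peg 1: [2]
Peg 2: [5, 4, 3]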